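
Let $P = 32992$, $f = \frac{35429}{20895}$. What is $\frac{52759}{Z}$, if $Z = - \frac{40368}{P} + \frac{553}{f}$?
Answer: $\frac{3854287535882}{23736888603} \approx 162.38$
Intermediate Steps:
$f = \frac{35429}{20895}$ ($f = 35429 \cdot \frac{1}{20895} = \frac{35429}{20895} \approx 1.6956$)
$Z = \frac{23736888603}{73054598}$ ($Z = - \frac{40368}{32992} + \frac{553}{\frac{35429}{20895}} = \left(-40368\right) \frac{1}{32992} + 553 \cdot \frac{20895}{35429} = - \frac{2523}{2062} + \frac{11554935}{35429} = \frac{23736888603}{73054598} \approx 324.92$)
$\frac{52759}{Z} = \frac{52759}{\frac{23736888603}{73054598}} = 52759 \cdot \frac{73054598}{23736888603} = \frac{3854287535882}{23736888603}$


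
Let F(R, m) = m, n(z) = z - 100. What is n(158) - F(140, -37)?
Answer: 95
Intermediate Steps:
n(z) = -100 + z
n(158) - F(140, -37) = (-100 + 158) - 1*(-37) = 58 + 37 = 95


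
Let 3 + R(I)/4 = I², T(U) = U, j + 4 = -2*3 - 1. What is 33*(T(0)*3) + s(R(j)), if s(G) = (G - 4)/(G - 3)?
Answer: 468/469 ≈ 0.99787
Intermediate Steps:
j = -11 (j = -4 + (-2*3 - 1) = -4 + (-6 - 1) = -4 - 7 = -11)
R(I) = -12 + 4*I²
s(G) = (-4 + G)/(-3 + G)
33*(T(0)*3) + s(R(j)) = 33*(0*3) + (-4 + (-12 + 4*(-11)²))/(-3 + (-12 + 4*(-11)²)) = 33*0 + (-4 + (-12 + 4*121))/(-3 + (-12 + 4*121)) = 0 + (-4 + (-12 + 484))/(-3 + (-12 + 484)) = 0 + (-4 + 472)/(-3 + 472) = 0 + 468/469 = 468/469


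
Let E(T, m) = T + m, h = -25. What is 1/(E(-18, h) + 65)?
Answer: 1/22 ≈ 0.045455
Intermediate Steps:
1/(E(-18, h) + 65) = 1/((-18 - 25) + 65) = 1/(-43 + 65) = 1/22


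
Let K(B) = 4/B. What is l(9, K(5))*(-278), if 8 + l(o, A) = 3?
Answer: 1390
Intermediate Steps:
l(o, A) = -5 (l(o, A) = -8 + 3 = -5)
l(9, K(5))*(-278) = -5*(-278) = 1390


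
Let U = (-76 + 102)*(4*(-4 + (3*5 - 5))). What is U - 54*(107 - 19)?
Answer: -4128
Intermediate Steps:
U = 624 (U = 26*(4*(-4 + (15 - 5))) = 26*(4*(-4 + 10)) = 26*(4*6) = 26*24 = 624)
U - 54*(107 - 19) = 624 - 54*(107 - 19) = 624 - 54*88 = 624 - 1*4752 = 624 - 4752 = -4128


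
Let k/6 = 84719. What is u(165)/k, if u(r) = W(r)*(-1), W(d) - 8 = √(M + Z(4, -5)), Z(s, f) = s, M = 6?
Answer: -4/254157 - √10/508314 ≈ -2.1959e-5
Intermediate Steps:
W(d) = 8 + √10 (W(d) = 8 + √(6 + 4) = 8 + √10)
u(r) = -8 - √10 (u(r) = (8 + √10)*(-1) = -8 - √10)
k = 508314 (k = 6*84719 = 508314)
u(165)/k = (-8 - √10)/508314 = (-8 - √10)*(1/508314) = -4/254157 - √10/508314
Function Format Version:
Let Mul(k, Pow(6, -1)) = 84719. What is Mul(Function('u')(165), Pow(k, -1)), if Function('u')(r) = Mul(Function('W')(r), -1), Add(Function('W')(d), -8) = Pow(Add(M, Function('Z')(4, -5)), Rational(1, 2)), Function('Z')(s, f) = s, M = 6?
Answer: Add(Rational(-4, 254157), Mul(Rational(-1, 508314), Pow(10, Rational(1, 2)))) ≈ -2.1959e-5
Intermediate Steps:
Function('W')(d) = Add(8, Pow(10, Rational(1, 2))) (Function('W')(d) = Add(8, Pow(Add(6, 4), Rational(1, 2))) = Add(8, Pow(10, Rational(1, 2))))
Function('u')(r) = Add(-8, Mul(-1, Pow(10, Rational(1, 2)))) (Function('u')(r) = Mul(Add(8, Pow(10, Rational(1, 2))), -1) = Add(-8, Mul(-1, Pow(10, Rational(1, 2)))))
k = 508314 (k = Mul(6, 84719) = 508314)
Mul(Function('u')(165), Pow(k, -1)) = Mul(Add(-8, Mul(-1, Pow(10, Rational(1, 2)))), Pow(508314, -1)) = Mul(Add(-8, Mul(-1, Pow(10, Rational(1, 2)))), Rational(1, 508314)) = Add(Rational(-4, 254157), Mul(Rational(-1, 508314), Pow(10, Rational(1, 2))))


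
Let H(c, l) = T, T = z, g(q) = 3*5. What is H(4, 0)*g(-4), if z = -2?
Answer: -30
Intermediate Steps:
g(q) = 15
T = -2
H(c, l) = -2
H(4, 0)*g(-4) = -2*15 = -30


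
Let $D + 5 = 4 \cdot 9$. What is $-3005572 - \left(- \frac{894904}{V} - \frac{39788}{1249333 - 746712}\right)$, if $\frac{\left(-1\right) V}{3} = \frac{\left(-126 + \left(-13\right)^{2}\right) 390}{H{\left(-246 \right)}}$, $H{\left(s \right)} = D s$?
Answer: $- \frac{1727888758579168}{602068155} \approx -2.8699 \cdot 10^{6}$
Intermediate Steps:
$D = 31$ ($D = -5 + 4 \cdot 9 = -5 + 36 = 31$)
$H{\left(s \right)} = 31 s$
$V = \frac{8385}{1271}$ ($V = - 3 \frac{\left(-126 + \left(-13\right)^{2}\right) 390}{31 \left(-246\right)} = - 3 \frac{\left(-126 + 169\right) 390}{-7626} = - 3 \cdot 43 \cdot 390 \left(- \frac{1}{7626}\right) = - 3 \cdot 16770 \left(- \frac{1}{7626}\right) = \left(-3\right) \left(- \frac{2795}{1271}\right) = \frac{8385}{1271} \approx 6.5972$)
$-3005572 - \left(- \frac{894904}{V} - \frac{39788}{1249333 - 746712}\right) = -3005572 - \left(- \frac{894904}{\frac{8385}{1271}} - \frac{39788}{1249333 - 746712}\right) = -3005572 - \left(\left(-894904\right) \frac{1271}{8385} - \frac{39788}{502621}\right) = -3005572 - \left(- \frac{1137422984}{8385} - \frac{5684}{71803}\right) = -3005572 - - \frac{81670430180492}{602068155} = -3005572 + \frac{81670430180492}{602068155} = - \frac{1727888758579168}{602068155}$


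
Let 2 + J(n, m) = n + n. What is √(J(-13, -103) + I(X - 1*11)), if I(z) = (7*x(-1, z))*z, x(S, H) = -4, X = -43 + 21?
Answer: 8*√14 ≈ 29.933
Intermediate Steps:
J(n, m) = -2 + 2*n (J(n, m) = -2 + (n + n) = -2 + 2*n)
X = -22
I(z) = -28*z (I(z) = (7*(-4))*z = -28*z)
√(J(-13, -103) + I(X - 1*11)) = √((-2 + 2*(-13)) - 28*(-22 - 1*11)) = √((-2 - 26) - 28*(-22 - 11)) = √(-28 - 28*(-33)) = √(-28 + 924) = √896 = 8*√14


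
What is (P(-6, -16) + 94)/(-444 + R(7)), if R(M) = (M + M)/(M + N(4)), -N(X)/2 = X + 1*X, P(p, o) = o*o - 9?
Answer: -3069/4010 ≈ -0.76534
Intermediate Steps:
P(p, o) = -9 + o² (P(p, o) = o² - 9 = -9 + o²)
N(X) = -4*X (N(X) = -2*(X + 1*X) = -2*(X + X) = -4*X)
R(M) = 2*M/(-16 + M) (R(M) = (M + M)/(M - 4*4) = (2*M)/(M - 16) = (2*M)/(-16 + M) = 2*M/(-16 + M))
(P(-6, -16) + 94)/(-444 + R(7)) = ((-9 + (-16)²) + 94)/(-444 + 2*7/(-16 + 7)) = ((-9 + 256) + 94)/(-444 + 2*7/(-9)) = (247 + 94)/(-444 + 2*7*(-⅑)) = 341/(-444 - 14/9) = 341/(-4010/9) = 341*(-9/4010) = -3069/4010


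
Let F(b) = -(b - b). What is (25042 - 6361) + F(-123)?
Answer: 18681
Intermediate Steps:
F(b) = 0 (F(b) = -1*0 = 0)
(25042 - 6361) + F(-123) = (25042 - 6361) + 0 = 18681 + 0 = 18681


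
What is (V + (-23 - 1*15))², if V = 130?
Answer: 8464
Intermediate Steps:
(V + (-23 - 1*15))² = (130 + (-23 - 1*15))² = (130 + (-23 - 15))² = (130 - 38)² = 92² = 8464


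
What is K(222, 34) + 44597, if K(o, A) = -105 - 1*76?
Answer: 44416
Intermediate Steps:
K(o, A) = -181 (K(o, A) = -105 - 76 = -181)
K(222, 34) + 44597 = -181 + 44597 = 44416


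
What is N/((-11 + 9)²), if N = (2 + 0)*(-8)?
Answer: -4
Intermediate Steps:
N = -16 (N = 2*(-8) = -16)
N/((-11 + 9)²) = -16/(-11 + 9)² = -16/((-2)²) = -16/4 = -16*¼ = -4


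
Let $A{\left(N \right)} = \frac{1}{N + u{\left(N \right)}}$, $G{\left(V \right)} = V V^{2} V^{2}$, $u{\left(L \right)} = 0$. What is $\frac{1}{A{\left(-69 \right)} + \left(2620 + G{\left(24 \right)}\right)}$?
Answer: $\frac{69}{549601835} \approx 1.2555 \cdot 10^{-7}$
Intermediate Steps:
$G{\left(V \right)} = V^{5}$ ($G{\left(V \right)} = V^{3} V^{2} = V^{5}$)
$A{\left(N \right)} = \frac{1}{N}$ ($A{\left(N \right)} = \frac{1}{N + 0} = \frac{1}{N}$)
$\frac{1}{A{\left(-69 \right)} + \left(2620 + G{\left(24 \right)}\right)} = \frac{1}{\frac{1}{-69} + \left(2620 + 24^{5}\right)} = \frac{1}{- \frac{1}{69} + \left(2620 + 7962624\right)} = \frac{1}{- \frac{1}{69} + 7965244} = \frac{1}{\frac{549601835}{69}} = \frac{69}{549601835}$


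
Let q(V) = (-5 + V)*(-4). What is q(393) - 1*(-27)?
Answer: -1525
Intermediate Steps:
q(V) = 20 - 4*V
q(393) - 1*(-27) = (20 - 4*393) - 1*(-27) = (20 - 1572) + 27 = -1552 + 27 = -1525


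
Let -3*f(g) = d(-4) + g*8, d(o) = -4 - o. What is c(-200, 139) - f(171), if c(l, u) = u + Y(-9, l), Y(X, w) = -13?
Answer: 582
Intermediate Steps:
c(l, u) = -13 + u (c(l, u) = u - 13 = -13 + u)
f(g) = -8*g/3 (f(g) = -((-4 - 1*(-4)) + g*8)/3 = -((-4 + 4) + 8*g)/3 = -(0 + 8*g)/3 = -8*g/3)
c(-200, 139) - f(171) = (-13 + 139) - (-8)*171/3 = 126 - 1*(-456) = 126 + 456 = 582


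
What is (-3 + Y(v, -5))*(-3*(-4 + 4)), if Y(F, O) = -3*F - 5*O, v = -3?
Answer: 0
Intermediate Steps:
Y(F, O) = -5*O - 3*F
(-3 + Y(v, -5))*(-3*(-4 + 4)) = (-3 + (-5*(-5) - 3*(-3)))*(-3*(-4 + 4)) = (-3 + (25 + 9))*(-3*0) = (-3 + 34)*0 = 31*0 = 0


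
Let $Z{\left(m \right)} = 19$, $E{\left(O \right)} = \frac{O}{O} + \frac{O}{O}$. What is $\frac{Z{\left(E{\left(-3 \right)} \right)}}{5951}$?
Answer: $\frac{19}{5951} \approx 0.0031927$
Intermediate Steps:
$E{\left(O \right)} = 2$ ($E{\left(O \right)} = 1 + 1 = 2$)
$\frac{Z{\left(E{\left(-3 \right)} \right)}}{5951} = \frac{19}{5951}$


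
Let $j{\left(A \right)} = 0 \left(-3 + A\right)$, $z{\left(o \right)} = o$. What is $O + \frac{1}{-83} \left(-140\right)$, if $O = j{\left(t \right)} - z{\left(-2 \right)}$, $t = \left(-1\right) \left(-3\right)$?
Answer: $\frac{306}{83} \approx 3.6867$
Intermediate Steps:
$t = 3$
$j{\left(A \right)} = 0$
$O = 2$ ($O = 0 - -2 = 0 + 2 = 2$)
$O + \frac{1}{-83} \left(-140\right) = 2 + \frac{1}{-83} \left(-140\right) = 2 - - \frac{140}{83} = 2 + \frac{140}{83} = \frac{306}{83}$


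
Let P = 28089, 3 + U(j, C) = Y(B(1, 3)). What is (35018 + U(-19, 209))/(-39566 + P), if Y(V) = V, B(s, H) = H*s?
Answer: -35018/11477 ≈ -3.0511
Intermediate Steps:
U(j, C) = 0 (U(j, C) = -3 + 3*1 = -3 + 3 = 0)
(35018 + U(-19, 209))/(-39566 + P) = (35018 + 0)/(-39566 + 28089) = 35018/(-11477) = 35018*(-1/11477) = -35018/11477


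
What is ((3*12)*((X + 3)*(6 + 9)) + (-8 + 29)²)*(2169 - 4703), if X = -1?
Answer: -3854214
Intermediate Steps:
((3*12)*((X + 3)*(6 + 9)) + (-8 + 29)²)*(2169 - 4703) = ((3*12)*((-1 + 3)*(6 + 9)) + (-8 + 29)²)*(2169 - 4703) = (36*(2*15) + 21²)*(-2534) = (36*30 + 441)*(-2534) = (1080 + 441)*(-2534) = 1521*(-2534) = -3854214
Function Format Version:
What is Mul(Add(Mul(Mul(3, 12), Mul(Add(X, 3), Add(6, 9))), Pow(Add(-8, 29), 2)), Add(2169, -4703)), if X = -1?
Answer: -3854214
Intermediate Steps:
Mul(Add(Mul(Mul(3, 12), Mul(Add(X, 3), Add(6, 9))), Pow(Add(-8, 29), 2)), Add(2169, -4703)) = Mul(Add(Mul(Mul(3, 12), Mul(Add(-1, 3), Add(6, 9))), Pow(Add(-8, 29), 2)), Add(2169, -4703)) = Mul(Add(Mul(36, Mul(2, 15)), Pow(21, 2)), -2534) = Mul(Add(Mul(36, 30), 441), -2534) = Mul(Add(1080, 441), -2534) = Mul(1521, -2534) = -3854214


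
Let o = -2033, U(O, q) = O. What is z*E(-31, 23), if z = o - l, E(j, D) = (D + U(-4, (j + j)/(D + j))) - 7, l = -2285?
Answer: 3024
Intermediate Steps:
E(j, D) = -11 + D (E(j, D) = (D - 4) - 7 = (-4 + D) - 7 = -11 + D)
z = 252 (z = -2033 - 1*(-2285) = -2033 + 2285 = 252)
z*E(-31, 23) = 252*(-11 + 23) = 252*12 = 3024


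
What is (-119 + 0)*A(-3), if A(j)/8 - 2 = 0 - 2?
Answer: 0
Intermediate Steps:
A(j) = 0 (A(j) = 16 + 8*(0 - 2) = 16 + 8*(-2) = 16 - 16 = 0)
(-119 + 0)*A(-3) = (-119 + 0)*0 = -119*0 = 0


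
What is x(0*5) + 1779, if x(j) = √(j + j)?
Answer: 1779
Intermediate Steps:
x(j) = √2*√j (x(j) = √(2*j) = √2*√j)
x(0*5) + 1779 = √2*√(0*5) + 1779 = √2*√0 + 1779 = √2*0 + 1779 = 0 + 1779 = 1779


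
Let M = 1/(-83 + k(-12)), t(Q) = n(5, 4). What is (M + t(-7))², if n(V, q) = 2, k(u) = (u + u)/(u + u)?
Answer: 26569/6724 ≈ 3.9514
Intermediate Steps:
k(u) = 1 (k(u) = (2*u)/((2*u)) = (2*u)*(1/(2*u)) = 1)
t(Q) = 2
M = -1/82 (M = 1/(-83 + 1) = 1/(-82) = -1/82 ≈ -0.012195)
(M + t(-7))² = (-1/82 + 2)² = (163/82)² = 26569/6724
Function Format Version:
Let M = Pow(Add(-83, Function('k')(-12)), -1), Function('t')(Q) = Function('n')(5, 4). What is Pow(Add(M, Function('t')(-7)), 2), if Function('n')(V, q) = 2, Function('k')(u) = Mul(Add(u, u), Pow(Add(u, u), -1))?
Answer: Rational(26569, 6724) ≈ 3.9514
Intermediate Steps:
Function('k')(u) = 1 (Function('k')(u) = Mul(Mul(2, u), Pow(Mul(2, u), -1)) = Mul(Mul(2, u), Mul(Rational(1, 2), Pow(u, -1))) = 1)
Function('t')(Q) = 2
M = Rational(-1, 82) (M = Pow(Add(-83, 1), -1) = Pow(-82, -1) = Rational(-1, 82) ≈ -0.012195)
Pow(Add(M, Function('t')(-7)), 2) = Pow(Add(Rational(-1, 82), 2), 2) = Pow(Rational(163, 82), 2) = Rational(26569, 6724)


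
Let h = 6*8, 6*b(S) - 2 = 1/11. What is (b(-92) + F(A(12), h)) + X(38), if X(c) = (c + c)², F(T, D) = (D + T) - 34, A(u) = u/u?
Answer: 382229/66 ≈ 5791.4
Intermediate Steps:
b(S) = 23/66 (b(S) = ⅓ + (⅙)/11 = ⅓ + (⅙)*(1/11) = ⅓ + 1/66 = 23/66)
A(u) = 1
h = 48
F(T, D) = -34 + D + T
X(c) = 4*c² (X(c) = (2*c)² = 4*c²)
(b(-92) + F(A(12), h)) + X(38) = (23/66 + (-34 + 48 + 1)) + 4*38² = (23/66 + 15) + 4*1444 = 1013/66 + 5776 = 382229/66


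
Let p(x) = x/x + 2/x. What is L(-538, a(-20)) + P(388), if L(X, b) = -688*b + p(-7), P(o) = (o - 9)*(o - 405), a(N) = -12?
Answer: 12696/7 ≈ 1813.7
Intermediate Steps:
p(x) = 1 + 2/x
P(o) = (-405 + o)*(-9 + o) (P(o) = (-9 + o)*(-405 + o) = (-405 + o)*(-9 + o))
L(X, b) = 5/7 - 688*b (L(X, b) = -688*b + (2 - 7)/(-7) = -688*b - ⅐*(-5) = -688*b + 5/7 = 5/7 - 688*b)
L(-538, a(-20)) + P(388) = (5/7 - 688*(-12)) + (3645 + 388² - 414*388) = (5/7 + 8256) + (3645 + 150544 - 160632) = 57797/7 - 6443 = 12696/7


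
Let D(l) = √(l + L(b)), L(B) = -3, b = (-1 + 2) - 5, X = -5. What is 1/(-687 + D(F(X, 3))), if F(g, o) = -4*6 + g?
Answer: -687/472001 - 4*I*√2/472001 ≈ -0.0014555 - 1.1985e-5*I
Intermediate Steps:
b = -4 (b = 1 - 5 = -4)
F(g, o) = -24 + g
D(l) = √(-3 + l) (D(l) = √(l - 3) = √(-3 + l))
1/(-687 + D(F(X, 3))) = 1/(-687 + √(-3 + (-24 - 5))) = 1/(-687 + √(-3 - 29)) = 1/(-687 + √(-32)) = 1/(-687 + 4*I*√2)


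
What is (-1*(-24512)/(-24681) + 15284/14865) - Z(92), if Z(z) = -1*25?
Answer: 3061643383/122294355 ≈ 25.035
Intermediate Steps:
Z(z) = -25
(-1*(-24512)/(-24681) + 15284/14865) - Z(92) = (-1*(-24512)/(-24681) + 15284/14865) - 1*(-25) = (24512*(-1/24681) + 15284*(1/14865)) + 25 = (-24512/24681 + 15284/14865) + 25 = 4284508/122294355 + 25 = 3061643383/122294355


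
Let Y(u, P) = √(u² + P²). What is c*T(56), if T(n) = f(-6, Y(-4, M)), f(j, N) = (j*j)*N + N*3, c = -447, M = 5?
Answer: -17433*√41 ≈ -1.1163e+5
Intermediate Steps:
Y(u, P) = √(P² + u²)
f(j, N) = 3*N + N*j² (f(j, N) = j²*N + 3*N = N*j² + 3*N = 3*N + N*j²)
T(n) = 39*√41 (T(n) = √(5² + (-4)²)*(3 + (-6)²) = √(25 + 16)*(3 + 36) = √41*39 = 39*√41)
c*T(56) = -17433*√41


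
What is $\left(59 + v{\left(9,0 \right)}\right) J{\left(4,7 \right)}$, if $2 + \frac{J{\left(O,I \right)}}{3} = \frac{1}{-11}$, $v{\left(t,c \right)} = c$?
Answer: $- \frac{4071}{11} \approx -370.09$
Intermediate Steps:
$J{\left(O,I \right)} = - \frac{69}{11}$ ($J{\left(O,I \right)} = -6 + \frac{3}{-11} = -6 + 3 \left(- \frac{1}{11}\right) = -6 - \frac{3}{11} = - \frac{69}{11}$)
$\left(59 + v{\left(9,0 \right)}\right) J{\left(4,7 \right)} = \left(59 + 0\right) \left(- \frac{69}{11}\right) = 59 \left(- \frac{69}{11}\right) = - \frac{4071}{11}$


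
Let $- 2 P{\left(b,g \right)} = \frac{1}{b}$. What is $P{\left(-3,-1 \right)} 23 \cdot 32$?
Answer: $\frac{368}{3} \approx 122.67$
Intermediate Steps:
$P{\left(b,g \right)} = - \frac{1}{2 b}$
$P{\left(-3,-1 \right)} 23 \cdot 32 = - \frac{1}{2 \left(-3\right)} 23 \cdot 32 = \left(- \frac{1}{2}\right) \left(- \frac{1}{3}\right) 23 \cdot 32 = \frac{1}{6} \cdot 23 \cdot 32 = \frac{23}{6} \cdot 32 = \frac{368}{3}$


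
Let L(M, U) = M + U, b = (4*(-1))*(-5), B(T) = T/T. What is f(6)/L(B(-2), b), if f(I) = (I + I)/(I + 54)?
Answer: 1/105 ≈ 0.0095238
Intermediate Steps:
B(T) = 1
b = 20 (b = -4*(-5) = 20)
f(I) = 2*I/(54 + I) (f(I) = (2*I)/(54 + I) = 2*I/(54 + I))
f(6)/L(B(-2), b) = (2*6/(54 + 6))/(1 + 20) = (2*6/60)/21 = (2*6*(1/60))*(1/21) = (⅕)*(1/21) = 1/105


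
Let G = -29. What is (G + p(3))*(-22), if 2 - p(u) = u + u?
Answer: 726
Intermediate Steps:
p(u) = 2 - 2*u (p(u) = 2 - (u + u) = 2 - 2*u)
(G + p(3))*(-22) = (-29 + (2 - 2*3))*(-22) = (-29 + (2 - 6))*(-22) = (-29 - 4)*(-22) = -33*(-22) = 726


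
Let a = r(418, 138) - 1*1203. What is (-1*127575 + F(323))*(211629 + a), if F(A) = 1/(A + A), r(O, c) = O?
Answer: -8688190620478/323 ≈ -2.6898e+10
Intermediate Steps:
F(A) = 1/(2*A)
a = -785 (a = 418 - 1*1203 = 418 - 1203 = -785)
(-1*127575 + F(323))*(211629 + a) = (-1*127575 + (½)/323)*(211629 - 785) = (-127575 + (½)*(1/323))*210844 = (-127575 + 1/646)*210844 = -82413449/646*210844 = -8688190620478/323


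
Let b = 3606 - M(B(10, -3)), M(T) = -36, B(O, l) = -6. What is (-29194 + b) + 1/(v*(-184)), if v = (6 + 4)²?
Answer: -470156801/18400 ≈ -25552.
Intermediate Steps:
v = 100 (v = 10² = 100)
b = 3642 (b = 3606 - 1*(-36) = 3606 + 36 = 3642)
(-29194 + b) + 1/(v*(-184)) = (-29194 + 3642) + 1/(100*(-184)) = -25552 + 1/(-18400) = -25552 - 1/18400 = -470156801/18400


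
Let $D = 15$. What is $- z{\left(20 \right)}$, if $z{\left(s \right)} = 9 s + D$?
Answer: $-195$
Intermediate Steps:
$z{\left(s \right)} = 15 + 9 s$ ($z{\left(s \right)} = 9 s + 15 = 15 + 9 s$)
$- z{\left(20 \right)} = - (15 + 9 \cdot 20) = - (15 + 180) = \left(-1\right) 195 = -195$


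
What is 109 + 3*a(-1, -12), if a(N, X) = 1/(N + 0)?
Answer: 106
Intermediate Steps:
a(N, X) = 1/N
109 + 3*a(-1, -12) = 109 + 3/(-1) = 109 + 3*(-1) = 109 - 3 = 106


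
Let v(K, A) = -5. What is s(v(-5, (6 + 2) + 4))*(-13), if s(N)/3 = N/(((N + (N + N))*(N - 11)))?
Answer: 13/16 ≈ 0.81250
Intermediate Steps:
s(N) = 1/(-11 + N) (s(N) = 3*(N/(((N + (N + N))*(N - 11)))) = 3*(N/(((N + 2*N)*(-11 + N)))) = 3*(N/(((3*N)*(-11 + N)))) = 3*(N/((3*N*(-11 + N)))) = 3*(N*(1/(3*N*(-11 + N)))) = 3*(1/(3*(-11 + N))) = 1/(-11 + N))
s(v(-5, (6 + 2) + 4))*(-13) = -13/(-11 - 5) = -13/(-16) = -1/16*(-13) = 13/16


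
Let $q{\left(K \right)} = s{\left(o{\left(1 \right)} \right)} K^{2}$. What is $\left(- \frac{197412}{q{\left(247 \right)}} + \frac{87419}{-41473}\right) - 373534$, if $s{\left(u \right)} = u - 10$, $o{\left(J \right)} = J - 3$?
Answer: $- \frac{945130185755686}{2530226257} \approx -3.7354 \cdot 10^{5}$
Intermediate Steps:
$o{\left(J \right)} = -3 + J$
$s{\left(u \right)} = -10 + u$ ($s{\left(u \right)} = u - 10 = -10 + u$)
$q{\left(K \right)} = - 12 K^{2}$ ($q{\left(K \right)} = \left(-10 + \left(-3 + 1\right)\right) K^{2} = \left(-10 - 2\right) K^{2} = - 12 K^{2}$)
$\left(- \frac{197412}{q{\left(247 \right)}} + \frac{87419}{-41473}\right) - 373534 = \left(- \frac{197412}{\left(-12\right) 247^{2}} + \frac{87419}{-41473}\right) - 373534 = \left(- \frac{197412}{\left(-12\right) 61009} + 87419 \left(- \frac{1}{41473}\right)\right) - 373534 = \left(- \frac{197412}{-732108} - \frac{87419}{41473}\right) - 373534 = \left(\left(-197412\right) \left(- \frac{1}{732108}\right) - \frac{87419}{41473}\right) - 373534 = \left(\frac{16451}{61009} - \frac{87419}{41473}\right) - 373534 = - \frac{4651073448}{2530226257} - 373534 = - \frac{945130185755686}{2530226257}$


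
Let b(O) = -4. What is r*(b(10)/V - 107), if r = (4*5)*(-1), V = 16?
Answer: 2145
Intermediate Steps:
r = -20 (r = 20*(-1) = -20)
r*(b(10)/V - 107) = -20*(-4/16 - 107) = -20*(-4*1/16 - 107) = -20*(-¼ - 107) = -20*(-429/4) = 2145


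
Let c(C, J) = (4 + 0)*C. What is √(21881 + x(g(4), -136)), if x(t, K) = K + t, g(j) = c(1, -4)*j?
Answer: √21761 ≈ 147.52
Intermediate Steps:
c(C, J) = 4*C
g(j) = 4*j (g(j) = (4*1)*j = 4*j)
√(21881 + x(g(4), -136)) = √(21881 + (-136 + 4*4)) = √(21881 + (-136 + 16)) = √(21881 - 120) = √21761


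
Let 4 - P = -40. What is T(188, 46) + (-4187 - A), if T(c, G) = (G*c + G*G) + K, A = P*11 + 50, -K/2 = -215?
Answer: 6473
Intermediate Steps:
K = 430 (K = -2*(-215) = 430)
P = 44 (P = 4 - 1*(-40) = 4 + 40 = 44)
A = 534 (A = 44*11 + 50 = 484 + 50 = 534)
T(c, G) = 430 + G² + G*c (T(c, G) = (G*c + G*G) + 430 = (G*c + G²) + 430 = (G² + G*c) + 430 = 430 + G² + G*c)
T(188, 46) + (-4187 - A) = (430 + 46² + 46*188) + (-4187 - 1*534) = (430 + 2116 + 8648) + (-4187 - 534) = 11194 - 4721 = 6473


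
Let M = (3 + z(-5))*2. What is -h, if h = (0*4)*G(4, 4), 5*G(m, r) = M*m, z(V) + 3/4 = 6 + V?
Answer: 0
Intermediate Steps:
z(V) = 21/4 + V (z(V) = -¾ + (6 + V) = 21/4 + V)
M = 13/2 (M = (3 + (21/4 - 5))*2 = (3 + ¼)*2 = (13/4)*2 = 13/2 ≈ 6.5000)
G(m, r) = 13*m/10 (G(m, r) = (13*m/2)/5 = 13*m/10)
h = 0 (h = (0*4)*((13/10)*4) = 0*(26/5) = 0)
-h = -1*0 = 0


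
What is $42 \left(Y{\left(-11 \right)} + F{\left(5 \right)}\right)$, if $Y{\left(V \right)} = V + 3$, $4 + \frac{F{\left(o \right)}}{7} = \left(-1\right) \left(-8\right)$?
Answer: $840$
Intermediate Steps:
$F{\left(o \right)} = 28$ ($F{\left(o \right)} = -28 + 7 \left(\left(-1\right) \left(-8\right)\right) = -28 + 7 \cdot 8 = -28 + 56 = 28$)
$Y{\left(V \right)} = 3 + V$
$42 \left(Y{\left(-11 \right)} + F{\left(5 \right)}\right) = 42 \left(\left(3 - 11\right) + 28\right) = 42 \left(-8 + 28\right) = 42 \cdot 20 = 840$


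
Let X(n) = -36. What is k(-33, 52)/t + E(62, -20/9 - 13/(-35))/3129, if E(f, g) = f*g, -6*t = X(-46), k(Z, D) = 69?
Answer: 22597313/1971270 ≈ 11.463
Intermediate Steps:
t = 6 (t = -⅙*(-36) = 6)
k(-33, 52)/t + E(62, -20/9 - 13/(-35))/3129 = 69/6 + (62*(-20/9 - 13/(-35)))/3129 = 69*(⅙) + (62*(-20*⅑ - 13*(-1/35)))*(1/3129) = 23/2 + (62*(-20/9 + 13/35))*(1/3129) = 23/2 + (62*(-583/315))*(1/3129) = 23/2 - 36146/315*1/3129 = 23/2 - 36146/985635 = 22597313/1971270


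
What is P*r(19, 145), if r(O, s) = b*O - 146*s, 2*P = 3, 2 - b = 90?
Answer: -34263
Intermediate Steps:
b = -88 (b = 2 - 1*90 = 2 - 90 = -88)
P = 3/2 (P = (1/2)*3 = 3/2 ≈ 1.5000)
r(O, s) = -146*s - 88*O (r(O, s) = -88*O - 146*s = -146*s - 88*O)
P*r(19, 145) = 3*(-146*145 - 88*19)/2 = 3*(-21170 - 1672)/2 = (3/2)*(-22842) = -34263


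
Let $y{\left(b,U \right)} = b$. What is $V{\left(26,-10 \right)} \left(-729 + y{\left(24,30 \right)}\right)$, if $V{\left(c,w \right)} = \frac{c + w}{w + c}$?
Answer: $-705$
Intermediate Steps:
$V{\left(c,w \right)} = 1$ ($V{\left(c,w \right)} = \frac{c + w}{c + w} = 1$)
$V{\left(26,-10 \right)} \left(-729 + y{\left(24,30 \right)}\right) = 1 \left(-729 + 24\right) = 1 \left(-705\right) = -705$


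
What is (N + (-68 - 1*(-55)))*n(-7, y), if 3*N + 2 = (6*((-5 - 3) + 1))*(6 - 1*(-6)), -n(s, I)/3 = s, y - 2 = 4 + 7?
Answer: -3815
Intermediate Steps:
y = 13 (y = 2 + (4 + 7) = 2 + 11 = 13)
n(s, I) = -3*s
N = -506/3 (N = -2/3 + ((6*((-5 - 3) + 1))*(6 - 1*(-6)))/3 = -2/3 + ((6*(-8 + 1))*(6 + 6))/3 = -2/3 + ((6*(-7))*12)/3 = -2/3 + (-42*12)/3 = -2/3 + (1/3)*(-504) = -2/3 - 168 = -506/3 ≈ -168.67)
(N + (-68 - 1*(-55)))*n(-7, y) = (-506/3 + (-68 - 1*(-55)))*(-3*(-7)) = (-506/3 + (-68 + 55))*21 = (-506/3 - 13)*21 = -545/3*21 = -3815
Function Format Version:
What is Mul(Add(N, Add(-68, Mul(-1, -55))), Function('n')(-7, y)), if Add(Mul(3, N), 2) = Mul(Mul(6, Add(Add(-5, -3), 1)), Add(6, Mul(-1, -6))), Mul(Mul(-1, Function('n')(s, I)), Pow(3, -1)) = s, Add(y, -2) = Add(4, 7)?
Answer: -3815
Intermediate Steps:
y = 13 (y = Add(2, Add(4, 7)) = Add(2, 11) = 13)
Function('n')(s, I) = Mul(-3, s)
N = Rational(-506, 3) (N = Add(Rational(-2, 3), Mul(Rational(1, 3), Mul(Mul(6, Add(Add(-5, -3), 1)), Add(6, Mul(-1, -6))))) = Add(Rational(-2, 3), Mul(Rational(1, 3), Mul(Mul(6, Add(-8, 1)), Add(6, 6)))) = Add(Rational(-2, 3), Mul(Rational(1, 3), Mul(Mul(6, -7), 12))) = Add(Rational(-2, 3), Mul(Rational(1, 3), Mul(-42, 12))) = Add(Rational(-2, 3), Mul(Rational(1, 3), -504)) = Add(Rational(-2, 3), -168) = Rational(-506, 3) ≈ -168.67)
Mul(Add(N, Add(-68, Mul(-1, -55))), Function('n')(-7, y)) = Mul(Add(Rational(-506, 3), Add(-68, Mul(-1, -55))), Mul(-3, -7)) = Mul(Add(Rational(-506, 3), Add(-68, 55)), 21) = Mul(Add(Rational(-506, 3), -13), 21) = Mul(Rational(-545, 3), 21) = -3815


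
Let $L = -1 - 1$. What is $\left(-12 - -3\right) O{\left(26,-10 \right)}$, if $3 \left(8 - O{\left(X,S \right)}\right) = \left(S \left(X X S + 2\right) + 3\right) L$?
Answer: $-405570$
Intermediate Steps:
$L = -2$
$O{\left(X,S \right)} = 10 + \frac{2 S \left(2 + S X^{2}\right)}{3}$ ($O{\left(X,S \right)} = 8 - \frac{\left(S \left(X X S + 2\right) + 3\right) \left(-2\right)}{3} = 8 - \frac{\left(S \left(X^{2} S + 2\right) + 3\right) \left(-2\right)}{3} = 8 - \frac{\left(S \left(S X^{2} + 2\right) + 3\right) \left(-2\right)}{3} = 8 - \frac{\left(S \left(2 + S X^{2}\right) + 3\right) \left(-2\right)}{3} = 8 - \frac{\left(3 + S \left(2 + S X^{2}\right)\right) \left(-2\right)}{3} = 8 - \frac{-6 - 2 S \left(2 + S X^{2}\right)}{3} = 8 + \left(2 + \frac{2 S \left(2 + S X^{2}\right)}{3}\right) = 10 + \frac{2 S \left(2 + S X^{2}\right)}{3}$)
$\left(-12 - -3\right) O{\left(26,-10 \right)} = \left(-12 - -3\right) \left(10 + \frac{4}{3} \left(-10\right) + \frac{2 \left(-10\right)^{2} \cdot 26^{2}}{3}\right) = \left(-12 + 3\right) \left(10 - \frac{40}{3} + \frac{2}{3} \cdot 100 \cdot 676\right) = - 9 \left(10 - \frac{40}{3} + \frac{135200}{3}\right) = \left(-9\right) \frac{135190}{3} = -405570$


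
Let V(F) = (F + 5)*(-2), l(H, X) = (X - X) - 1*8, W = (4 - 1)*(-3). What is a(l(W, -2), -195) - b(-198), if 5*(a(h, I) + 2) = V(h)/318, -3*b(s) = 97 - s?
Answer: 76588/795 ≈ 96.337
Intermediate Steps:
b(s) = -97/3 + s/3 (b(s) = -(97 - s)/3 = -97/3 + s/3)
W = -9 (W = 3*(-3) = -9)
l(H, X) = -8 (l(H, X) = 0 - 8 = -8)
V(F) = -10 - 2*F (V(F) = (5 + F)*(-2) = -10 - 2*F)
a(h, I) = -319/159 - h/795 (a(h, I) = -2 + ((-10 - 2*h)/318)/5 = -2 + ((-10 - 2*h)*(1/318))/5 = -2 + (-5/159 - h/159)/5 = -2 + (-1/159 - h/795) = -319/159 - h/795)
a(l(W, -2), -195) - b(-198) = (-319/159 - 1/795*(-8)) - (-97/3 + (⅓)*(-198)) = (-319/159 + 8/795) - (-97/3 - 66) = -529/265 - 1*(-295/3) = -529/265 + 295/3 = 76588/795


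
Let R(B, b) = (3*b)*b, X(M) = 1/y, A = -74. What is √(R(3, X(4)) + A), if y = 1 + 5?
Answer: I*√2661/6 ≈ 8.5975*I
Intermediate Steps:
y = 6
X(M) = ⅙ (X(M) = 1/6 = ⅙)
R(B, b) = 3*b²
√(R(3, X(4)) + A) = √(3*(⅙)² - 74) = √(3*(1/36) - 74) = √(1/12 - 74) = √(-887/12) = I*√2661/6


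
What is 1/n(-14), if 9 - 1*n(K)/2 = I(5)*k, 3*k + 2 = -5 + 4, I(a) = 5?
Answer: 1/28 ≈ 0.035714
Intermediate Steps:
k = -1 (k = -⅔ + (-5 + 4)/3 = -⅔ + (⅓)*(-1) = -⅔ - ⅓ = -1)
n(K) = 28 (n(K) = 18 - 10*(-1) = 18 - 2*(-5) = 18 + 10 = 28)
1/n(-14) = 1/28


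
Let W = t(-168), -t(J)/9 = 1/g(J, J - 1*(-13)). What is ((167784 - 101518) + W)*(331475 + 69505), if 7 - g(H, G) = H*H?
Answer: 749763523576380/28217 ≈ 2.6571e+10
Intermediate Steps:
g(H, G) = 7 - H² (g(H, G) = 7 - H*H = 7 - H²)
t(J) = -9/(7 - J²)
W = 9/28217 (W = 9/(-7 + (-168)²) = 9/(-7 + 28224) = 9/28217 ≈ 0.00031896)
((167784 - 101518) + W)*(331475 + 69505) = ((167784 - 101518) + 9/28217)*(331475 + 69505) = (66266 + 9/28217)*400980 = (1869827731/28217)*400980 = 749763523576380/28217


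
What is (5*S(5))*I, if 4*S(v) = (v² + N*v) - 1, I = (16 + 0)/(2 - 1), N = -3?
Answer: 180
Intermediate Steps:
I = 16 (I = 16/1 = 16*1 = 16)
S(v) = -¼ - 3*v/4 + v²/4 (S(v) = ((v² - 3*v) - 1)/4 = (-1 + v² - 3*v)/4 = -¼ - 3*v/4 + v²/4)
(5*S(5))*I = (5*(-¼ - ¾*5 + (¼)*5²))*16 = (5*(-¼ - 15/4 + (¼)*25))*16 = (5*(-¼ - 15/4 + 25/4))*16 = (5*(9/4))*16 = (45/4)*16 = 180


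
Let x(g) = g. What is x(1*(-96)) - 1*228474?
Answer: -228570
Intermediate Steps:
x(1*(-96)) - 1*228474 = 1*(-96) - 1*228474 = -96 - 228474 = -228570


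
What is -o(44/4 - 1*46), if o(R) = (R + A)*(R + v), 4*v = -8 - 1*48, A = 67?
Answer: 1568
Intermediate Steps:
v = -14 (v = (-8 - 1*48)/4 = (-8 - 48)/4 = (¼)*(-56) = -14)
o(R) = (-14 + R)*(67 + R) (o(R) = (R + 67)*(R - 14) = (67 + R)*(-14 + R) = (-14 + R)*(67 + R))
-o(44/4 - 1*46) = -(-938 + (44/4 - 1*46)² + 53*(44/4 - 1*46)) = -(-938 + (44*(¼) - 46)² + 53*(44*(¼) - 46)) = -(-938 + (11 - 46)² + 53*(11 - 46)) = -(-938 + (-35)² + 53*(-35)) = -(-938 + 1225 - 1855) = -1*(-1568) = 1568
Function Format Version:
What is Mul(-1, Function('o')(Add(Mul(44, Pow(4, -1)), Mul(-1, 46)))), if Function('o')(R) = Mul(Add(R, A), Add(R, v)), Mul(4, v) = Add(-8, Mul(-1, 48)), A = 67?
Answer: 1568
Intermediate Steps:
v = -14 (v = Mul(Rational(1, 4), Add(-8, Mul(-1, 48))) = Mul(Rational(1, 4), Add(-8, -48)) = Mul(Rational(1, 4), -56) = -14)
Function('o')(R) = Mul(Add(-14, R), Add(67, R)) (Function('o')(R) = Mul(Add(R, 67), Add(R, -14)) = Mul(Add(67, R), Add(-14, R)) = Mul(Add(-14, R), Add(67, R)))
Mul(-1, Function('o')(Add(Mul(44, Pow(4, -1)), Mul(-1, 46)))) = Mul(-1, Add(-938, Pow(Add(Mul(44, Pow(4, -1)), Mul(-1, 46)), 2), Mul(53, Add(Mul(44, Pow(4, -1)), Mul(-1, 46))))) = Mul(-1, Add(-938, Pow(Add(Mul(44, Rational(1, 4)), -46), 2), Mul(53, Add(Mul(44, Rational(1, 4)), -46)))) = Mul(-1, Add(-938, Pow(Add(11, -46), 2), Mul(53, Add(11, -46)))) = Mul(-1, Add(-938, Pow(-35, 2), Mul(53, -35))) = Mul(-1, Add(-938, 1225, -1855)) = Mul(-1, -1568) = 1568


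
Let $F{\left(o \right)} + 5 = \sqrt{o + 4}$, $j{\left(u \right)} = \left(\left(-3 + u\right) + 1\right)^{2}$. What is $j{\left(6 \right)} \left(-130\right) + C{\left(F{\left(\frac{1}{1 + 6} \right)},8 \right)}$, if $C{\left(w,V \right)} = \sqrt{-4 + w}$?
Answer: $-2080 + \frac{i \sqrt{441 - 7 \sqrt{203}}}{7} \approx -2080.0 + 2.6391 i$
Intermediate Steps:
$j{\left(u \right)} = \left(-2 + u\right)^{2}$
$F{\left(o \right)} = -5 + \sqrt{4 + o}$ ($F{\left(o \right)} = -5 + \sqrt{o + 4} = -5 + \sqrt{4 + o}$)
$j{\left(6 \right)} \left(-130\right) + C{\left(F{\left(\frac{1}{1 + 6} \right)},8 \right)} = \left(-2 + 6\right)^{2} \left(-130\right) + \sqrt{-4 - \left(5 - \sqrt{4 + \frac{1}{1 + 6}}\right)} = 4^{2} \left(-130\right) + \sqrt{-4 - \left(5 - \sqrt{4 + \frac{1}{7}}\right)} = 16 \left(-130\right) + \sqrt{-4 - \left(5 - \sqrt{4 + \frac{1}{7}}\right)} = -2080 + \sqrt{-4 - \left(5 - \sqrt{\frac{29}{7}}\right)} = -2080 + \sqrt{-4 - \left(5 - \frac{\sqrt{203}}{7}\right)} = -2080 + \sqrt{-9 + \frac{\sqrt{203}}{7}}$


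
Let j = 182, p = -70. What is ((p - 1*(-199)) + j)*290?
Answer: 90190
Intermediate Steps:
((p - 1*(-199)) + j)*290 = ((-70 - 1*(-199)) + 182)*290 = ((-70 + 199) + 182)*290 = (129 + 182)*290 = 311*290 = 90190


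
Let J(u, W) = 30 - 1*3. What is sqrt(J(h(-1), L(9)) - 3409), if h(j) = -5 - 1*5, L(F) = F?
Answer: I*sqrt(3382) ≈ 58.155*I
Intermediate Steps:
h(j) = -10 (h(j) = -5 - 5 = -10)
J(u, W) = 27 (J(u, W) = 30 - 3 = 27)
sqrt(J(h(-1), L(9)) - 3409) = sqrt(27 - 3409) = sqrt(-3382) = I*sqrt(3382)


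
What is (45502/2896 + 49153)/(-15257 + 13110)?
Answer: -71196295/3108856 ≈ -22.901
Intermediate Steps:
(45502/2896 + 49153)/(-15257 + 13110) = (45502*(1/2896) + 49153)/(-2147) = (22751/1448 + 49153)*(-1/2147) = (71196295/1448)*(-1/2147) = -71196295/3108856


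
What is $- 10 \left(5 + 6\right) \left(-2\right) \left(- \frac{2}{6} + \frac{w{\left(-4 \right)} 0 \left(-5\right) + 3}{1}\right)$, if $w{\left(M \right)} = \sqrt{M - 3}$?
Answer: $\frac{1760}{3} \approx 586.67$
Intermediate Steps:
$w{\left(M \right)} = \sqrt{-3 + M}$
$- 10 \left(5 + 6\right) \left(-2\right) \left(- \frac{2}{6} + \frac{w{\left(-4 \right)} 0 \left(-5\right) + 3}{1}\right) = - 10 \left(5 + 6\right) \left(-2\right) \left(- \frac{2}{6} + \frac{\sqrt{-3 - 4} \cdot 0 \left(-5\right) + 3}{1}\right) = - 10 \cdot 11 \left(-2\right) \left(\left(-2\right) \frac{1}{6} + \left(\sqrt{-7} \cdot 0 + 3\right) 1\right) = \left(-10\right) \left(-22\right) \left(- \frac{1}{3} + \left(i \sqrt{7} \cdot 0 + 3\right) 1\right) = 220 \left(- \frac{1}{3} + \left(0 + 3\right) 1\right) = 220 \left(- \frac{1}{3} + 3 \cdot 1\right) = 220 \left(- \frac{1}{3} + 3\right) = 220 \cdot \frac{8}{3} = \frac{1760}{3}$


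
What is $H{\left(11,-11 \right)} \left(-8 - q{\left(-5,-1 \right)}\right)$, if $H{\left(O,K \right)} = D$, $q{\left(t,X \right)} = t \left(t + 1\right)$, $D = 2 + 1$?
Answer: $-84$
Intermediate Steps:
$D = 3$
$q{\left(t,X \right)} = t \left(1 + t\right)$
$H{\left(O,K \right)} = 3$
$H{\left(11,-11 \right)} \left(-8 - q{\left(-5,-1 \right)}\right) = 3 \left(-8 - - 5 \left(1 - 5\right)\right) = 3 \left(-8 - \left(-5\right) \left(-4\right)\right) = 3 \left(-8 - 20\right) = 3 \left(-28\right) = -84$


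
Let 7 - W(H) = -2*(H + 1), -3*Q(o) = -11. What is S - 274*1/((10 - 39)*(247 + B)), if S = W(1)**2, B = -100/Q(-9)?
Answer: 8484267/70093 ≈ 121.04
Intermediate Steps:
Q(o) = 11/3 (Q(o) = -1/3*(-11) = 11/3)
W(H) = 9 + 2*H (W(H) = 7 - (-2)*(H + 1) = 7 - (-2)*(1 + H) = 7 - (-2 - 2*H) = 7 + (2 + 2*H) = 9 + 2*H)
B = -300/11 (B = -100/11/3 = -100*3/11 = -300/11 ≈ -27.273)
S = 121 (S = (9 + 2*1)**2 = (9 + 2)**2 = 11**2 = 121)
S - 274*1/((10 - 39)*(247 + B)) = 121 - 274*1/((10 - 39)*(247 - 300/11)) = 121 - 274/((-29*2417/11)) = 121 - 274/(-70093/11) = 121 - 274*(-11/70093) = 121 + 3014/70093 = 8484267/70093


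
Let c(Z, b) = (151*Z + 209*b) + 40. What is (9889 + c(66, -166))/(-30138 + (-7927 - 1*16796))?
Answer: 4933/18287 ≈ 0.26975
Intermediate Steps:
c(Z, b) = 40 + 151*Z + 209*b
(9889 + c(66, -166))/(-30138 + (-7927 - 1*16796)) = (9889 + (40 + 151*66 + 209*(-166)))/(-30138 + (-7927 - 1*16796)) = (9889 + (40 + 9966 - 34694))/(-30138 + (-7927 - 16796)) = (9889 - 24688)/(-30138 - 24723) = -14799/(-54861) = -14799*(-1/54861) = 4933/18287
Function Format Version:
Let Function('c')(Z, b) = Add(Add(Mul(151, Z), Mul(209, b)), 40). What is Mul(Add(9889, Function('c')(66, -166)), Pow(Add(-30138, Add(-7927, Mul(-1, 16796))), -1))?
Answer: Rational(4933, 18287) ≈ 0.26975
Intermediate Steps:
Function('c')(Z, b) = Add(40, Mul(151, Z), Mul(209, b))
Mul(Add(9889, Function('c')(66, -166)), Pow(Add(-30138, Add(-7927, Mul(-1, 16796))), -1)) = Mul(Add(9889, Add(40, Mul(151, 66), Mul(209, -166))), Pow(Add(-30138, Add(-7927, Mul(-1, 16796))), -1)) = Mul(Add(9889, Add(40, 9966, -34694)), Pow(Add(-30138, Add(-7927, -16796)), -1)) = Mul(Add(9889, -24688), Pow(Add(-30138, -24723), -1)) = Mul(-14799, Pow(-54861, -1)) = Mul(-14799, Rational(-1, 54861)) = Rational(4933, 18287)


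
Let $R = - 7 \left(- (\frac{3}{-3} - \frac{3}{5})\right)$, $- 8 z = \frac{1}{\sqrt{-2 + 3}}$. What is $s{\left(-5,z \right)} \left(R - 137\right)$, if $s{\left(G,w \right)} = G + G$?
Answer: $1482$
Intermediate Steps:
$z = - \frac{1}{8}$ ($z = - \frac{1}{8 \sqrt{-2 + 3}} = - \frac{1}{8 \sqrt{1}} = - \frac{1}{8 \cdot 1} = \left(- \frac{1}{8}\right) 1 = - \frac{1}{8} \approx -0.125$)
$s{\left(G,w \right)} = 2 G$
$R = - \frac{56}{5}$ ($R = - 7 \left(- (3 \left(- \frac{1}{3}\right) - \frac{3}{5})\right) = - 7 \left(- (-1 - \frac{3}{5})\right) = - 7 \left(\left(-1\right) \left(- \frac{8}{5}\right)\right) = \left(-7\right) \frac{8}{5} = - \frac{56}{5} \approx -11.2$)
$s{\left(-5,z \right)} \left(R - 137\right) = 2 \left(-5\right) \left(- \frac{56}{5} - 137\right) = \left(-10\right) \left(- \frac{741}{5}\right) = 1482$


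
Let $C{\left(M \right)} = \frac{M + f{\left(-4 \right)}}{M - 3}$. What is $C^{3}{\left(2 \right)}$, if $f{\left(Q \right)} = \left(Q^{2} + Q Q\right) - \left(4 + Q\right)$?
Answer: $-39304$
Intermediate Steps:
$f{\left(Q \right)} = -4 - Q + 2 Q^{2}$ ($f{\left(Q \right)} = \left(Q^{2} + Q^{2}\right) - \left(4 + Q\right) = 2 Q^{2} - \left(4 + Q\right) = -4 - Q + 2 Q^{2}$)
$C{\left(M \right)} = \frac{32 + M}{-3 + M}$ ($C{\left(M \right)} = \frac{M - -32}{M - 3} = \frac{M + \left(-4 + 4 + 2 \cdot 16\right)}{-3 + M} = \frac{M + \left(-4 + 4 + 32\right)}{-3 + M} = \frac{M + 32}{-3 + M} = \frac{32 + M}{-3 + M}$)
$C^{3}{\left(2 \right)} = \left(\frac{32 + 2}{-3 + 2}\right)^{3} = \left(\frac{1}{-1} \cdot 34\right)^{3} = \left(\left(-1\right) 34\right)^{3} = \left(-34\right)^{3} = -39304$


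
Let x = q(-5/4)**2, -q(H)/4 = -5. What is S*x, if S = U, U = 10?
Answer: 4000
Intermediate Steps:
q(H) = 20 (q(H) = -4*(-5) = 20)
S = 10
x = 400 (x = 20**2 = 400)
S*x = 10*400 = 4000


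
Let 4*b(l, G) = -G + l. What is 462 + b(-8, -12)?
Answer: 463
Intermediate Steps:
b(l, G) = -G/4 + l/4 (b(l, G) = (-G + l)/4 = (l - G)/4 = -G/4 + l/4)
462 + b(-8, -12) = 462 + (-1/4*(-12) + (1/4)*(-8)) = 462 + (3 - 2) = 462 + 1 = 463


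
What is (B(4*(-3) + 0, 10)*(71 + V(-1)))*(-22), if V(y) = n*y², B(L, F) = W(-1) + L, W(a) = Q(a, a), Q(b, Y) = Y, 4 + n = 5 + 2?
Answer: 21164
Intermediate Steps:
n = 3 (n = -4 + (5 + 2) = -4 + 7 = 3)
W(a) = a
B(L, F) = -1 + L
V(y) = 3*y²
(B(4*(-3) + 0, 10)*(71 + V(-1)))*(-22) = ((-1 + (4*(-3) + 0))*(71 + 3*(-1)²))*(-22) = ((-1 + (-12 + 0))*(71 + 3*1))*(-22) = ((-1 - 12)*(71 + 3))*(-22) = -13*74*(-22) = -962*(-22) = 21164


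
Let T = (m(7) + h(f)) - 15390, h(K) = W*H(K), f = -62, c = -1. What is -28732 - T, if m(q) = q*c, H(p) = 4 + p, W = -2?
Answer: -13451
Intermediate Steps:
m(q) = -q (m(q) = q*(-1) = -q)
h(K) = -8 - 2*K (h(K) = -2*(4 + K) = -8 - 2*K)
T = -15281 (T = (-1*7 + (-8 - 2*(-62))) - 15390 = (-7 + (-8 + 124)) - 15390 = (-7 + 116) - 15390 = 109 - 15390 = -15281)
-28732 - T = -28732 - 1*(-15281) = -28732 + 15281 = -13451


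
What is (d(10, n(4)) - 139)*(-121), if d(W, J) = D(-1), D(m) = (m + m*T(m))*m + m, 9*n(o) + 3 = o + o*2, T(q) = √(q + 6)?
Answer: 16819 - 121*√5 ≈ 16548.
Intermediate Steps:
T(q) = √(6 + q)
n(o) = -⅓ + o/3 (n(o) = -⅓ + (o + o*2)/9 = -⅓ + (o + 2*o)/9 = -⅓ + (3*o)/9 = -⅓ + o/3)
D(m) = m + m*(m + m*√(6 + m)) (D(m) = (m + m*√(6 + m))*m + m = m*(m + m*√(6 + m)) + m = m + m*(m + m*√(6 + m)))
d(W, J) = √5 (d(W, J) = -(1 - 1 - √(6 - 1)) = -(1 - 1 - √5) = -(-1)*√5 = √5)
(d(10, n(4)) - 139)*(-121) = (√5 - 139)*(-121) = (-139 + √5)*(-121) = 16819 - 121*√5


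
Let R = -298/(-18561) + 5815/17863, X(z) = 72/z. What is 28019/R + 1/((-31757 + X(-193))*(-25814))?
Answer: 1469824850218146422508451/17919094573186148758 ≈ 82026.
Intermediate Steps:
R = 113255389/331555143 (R = -298*(-1/18561) + 5815*(1/17863) = 298/18561 + 5815/17863 = 113255389/331555143 ≈ 0.34159)
28019/R + 1/((-31757 + X(-193))*(-25814)) = 28019/(113255389/331555143) + 1/(-31757 + 72/(-193)*(-25814)) = 28019*(331555143/113255389) - 1/25814/(-31757 + 72*(-1/193)) = 9289843551717/113255389 - 1/25814/(-31757 - 72/193) = 9289843551717/113255389 - 1/25814/(-6129173/193) = 9289843551717/113255389 - 193/6129173*(-1/25814) = 9289843551717/113255389 + 193/158218471822 = 1469824850218146422508451/17919094573186148758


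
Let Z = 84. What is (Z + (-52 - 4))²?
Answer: 784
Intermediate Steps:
(Z + (-52 - 4))² = (84 + (-52 - 4))² = (84 - 56)² = 28² = 784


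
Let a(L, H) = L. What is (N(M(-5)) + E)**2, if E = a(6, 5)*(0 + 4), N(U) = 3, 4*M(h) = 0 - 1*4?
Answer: 729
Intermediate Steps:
M(h) = -1 (M(h) = (0 - 1*4)/4 = (0 - 4)/4 = (1/4)*(-4) = -1)
E = 24 (E = 6*(0 + 4) = 6*4 = 24)
(N(M(-5)) + E)**2 = (3 + 24)**2 = 27**2 = 729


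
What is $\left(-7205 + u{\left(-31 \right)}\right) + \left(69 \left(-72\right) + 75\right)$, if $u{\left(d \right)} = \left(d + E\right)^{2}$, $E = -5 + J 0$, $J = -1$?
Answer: $-10802$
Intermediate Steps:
$E = -5$ ($E = -5 - 0 = -5 + 0 = -5$)
$u{\left(d \right)} = \left(-5 + d\right)^{2}$ ($u{\left(d \right)} = \left(d - 5\right)^{2} = \left(-5 + d\right)^{2}$)
$\left(-7205 + u{\left(-31 \right)}\right) + \left(69 \left(-72\right) + 75\right) = \left(-7205 + \left(-5 - 31\right)^{2}\right) + \left(69 \left(-72\right) + 75\right) = \left(-7205 + \left(-36\right)^{2}\right) + \left(-4968 + 75\right) = \left(-7205 + 1296\right) - 4893 = -5909 - 4893 = -10802$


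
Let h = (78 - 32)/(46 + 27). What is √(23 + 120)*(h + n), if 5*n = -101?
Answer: -7143*√143/365 ≈ -234.02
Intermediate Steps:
n = -101/5 (n = (⅕)*(-101) = -101/5 ≈ -20.200)
h = 46/73 ≈ 0.63014
√(23 + 120)*(h + n) = √(23 + 120)*(46/73 - 101/5) = √143*(-7143/365) = -7143*√143/365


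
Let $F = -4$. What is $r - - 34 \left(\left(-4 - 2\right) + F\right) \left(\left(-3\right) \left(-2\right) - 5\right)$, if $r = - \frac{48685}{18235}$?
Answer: $- \frac{178531}{521} \approx -342.67$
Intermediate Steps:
$r = - \frac{1391}{521}$ ($r = \left(-48685\right) \frac{1}{18235} = - \frac{1391}{521} \approx -2.6699$)
$r - - 34 \left(\left(-4 - 2\right) + F\right) \left(\left(-3\right) \left(-2\right) - 5\right) = - \frac{1391}{521} - - 34 \left(\left(-4 - 2\right) - 4\right) \left(\left(-3\right) \left(-2\right) - 5\right) = - \frac{1391}{521} - - 34 \left(-6 - 4\right) \left(6 - 5\right) = - \frac{1391}{521} - \left(-34\right) \left(-10\right) 1 = - \frac{1391}{521} - 340 \cdot 1 = - \frac{1391}{521} - 340 = - \frac{178531}{521}$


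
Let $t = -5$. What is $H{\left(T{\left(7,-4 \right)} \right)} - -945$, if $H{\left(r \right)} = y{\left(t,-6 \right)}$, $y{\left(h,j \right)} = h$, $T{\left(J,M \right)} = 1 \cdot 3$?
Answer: $940$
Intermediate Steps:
$T{\left(J,M \right)} = 3$
$H{\left(r \right)} = -5$
$H{\left(T{\left(7,-4 \right)} \right)} - -945 = -5 - -945 = -5 + 945 = 940$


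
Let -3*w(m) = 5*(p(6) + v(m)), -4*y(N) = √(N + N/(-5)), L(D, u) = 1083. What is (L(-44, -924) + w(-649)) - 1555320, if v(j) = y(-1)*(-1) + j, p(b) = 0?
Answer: -4659466/3 - I*√5/6 ≈ -1.5532e+6 - 0.37268*I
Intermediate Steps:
y(N) = -√5*√N/10 (y(N) = -√(N + N/(-5))/4 = -√(N + N*(-⅕))/4 = -√(N - N/5)/4 = -2*√5*√N/5/4 = -√5*√N/10)
v(j) = j + I*√5/10 (v(j) = -√5*√(-1)/10*(-1) + j = -√5*I/10*(-1) + j = -I*√5/10*(-1) + j = I*√5/10 + j = j + I*√5/10)
w(m) = -5*m/3 - I*√5/6 (w(m) = -5*(0 + (m + I*√5/10))/3 = -5*(m + I*√5/10)/3 = -(5*m + I*√5/2)/3 = -5*m/3 - I*√5/6)
(L(-44, -924) + w(-649)) - 1555320 = (1083 + (-5/3*(-649) - I*√5/6)) - 1555320 = (1083 + (3245/3 - I*√5/6)) - 1555320 = (6494/3 - I*√5/6) - 1555320 = -4659466/3 - I*√5/6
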